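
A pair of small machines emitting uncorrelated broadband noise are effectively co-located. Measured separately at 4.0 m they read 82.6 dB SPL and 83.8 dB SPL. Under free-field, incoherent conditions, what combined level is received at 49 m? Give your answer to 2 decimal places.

Combined at 4.0 m: 10·log₁₀(10^(82.6/10)+10^(83.8/10)) = 86.252 dB SPL.
Then apply −20·log₁₀(49/4.0) = -21.763 dB → 64.49 dB SPL.

64.49 dB SPL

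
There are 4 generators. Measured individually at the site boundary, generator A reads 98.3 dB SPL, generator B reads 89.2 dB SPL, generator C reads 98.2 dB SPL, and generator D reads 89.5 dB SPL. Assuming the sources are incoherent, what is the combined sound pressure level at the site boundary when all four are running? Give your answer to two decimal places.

Incoherent sources sum as intensities:
L_total = 10·log₁₀(10^(98.3/10) + 10^(89.2/10) + 10^(98.2/10) + 10^(89.5/10)) = 10·log₁₀(15091000000) = 101.79 dB SPL.

101.79 dB SPL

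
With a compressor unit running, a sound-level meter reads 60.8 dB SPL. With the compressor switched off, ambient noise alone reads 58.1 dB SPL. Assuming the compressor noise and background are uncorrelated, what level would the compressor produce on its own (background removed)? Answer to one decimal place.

Subtract intensities: L_src = 10·log₁₀(10^(L_total/10) − 10^(L_bg/10)).
L_src = 10·log₁₀(10^(60.8/10) − 10^(58.1/10)) = 10·log₁₀(556600) = 57.5 dB SPL.

57.5 dB SPL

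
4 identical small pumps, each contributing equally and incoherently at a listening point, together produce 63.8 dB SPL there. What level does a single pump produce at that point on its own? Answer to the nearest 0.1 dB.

4 equal incoherent sources add 10·log₁₀(4) = 6.02 dB over one source.
L_one = 63.8 − 6.02 = 57.8 dB SPL.

57.8 dB SPL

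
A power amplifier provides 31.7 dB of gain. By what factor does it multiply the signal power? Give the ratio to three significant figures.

1480

Power ratio = 10^(dB/10).
10^(31.7/10) = 10^(3.170) = 1480.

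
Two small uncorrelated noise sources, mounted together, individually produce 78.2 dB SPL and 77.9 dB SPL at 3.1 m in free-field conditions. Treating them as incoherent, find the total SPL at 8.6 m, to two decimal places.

72.20 dB SPL

Combined at 3.1 m: 10·log₁₀(10^(78.2/10)+10^(77.9/10)) = 81.063 dB SPL.
Then apply −20·log₁₀(8.6/3.1) = -8.863 dB → 72.20 dB SPL.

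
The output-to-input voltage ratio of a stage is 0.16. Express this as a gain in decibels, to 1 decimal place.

For a voltage ratio, dB = 20·log₁₀(V₂/V₁).
20·log₁₀(0.16) = -15.9 dB.

-15.9 dB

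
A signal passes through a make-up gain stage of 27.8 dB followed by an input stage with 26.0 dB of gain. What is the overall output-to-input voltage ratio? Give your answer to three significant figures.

Net gain = 27.8 + 26.0 = 53.8 dB.
Voltage ratio = 10^(53.8/20) = 490.

490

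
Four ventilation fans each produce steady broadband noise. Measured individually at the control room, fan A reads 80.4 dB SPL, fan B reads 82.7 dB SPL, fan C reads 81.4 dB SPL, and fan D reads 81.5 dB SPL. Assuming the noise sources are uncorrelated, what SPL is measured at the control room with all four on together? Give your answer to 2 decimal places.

Add the sources as powers (linear), then convert back to dB:
L_total = 10·log₁₀(10^(80.4/10) + 10^(82.7/10) + 10^(81.4/10) + 10^(81.5/10)) = 10·log₁₀(575100000) = 87.60 dB SPL.

87.60 dB SPL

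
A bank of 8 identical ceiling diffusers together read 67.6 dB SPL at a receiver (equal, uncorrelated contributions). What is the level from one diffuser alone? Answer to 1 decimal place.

58.6 dB SPL

8 equal incoherent sources add 10·log₁₀(8) = 9.03 dB over one source.
L_one = 67.6 − 9.03 = 58.6 dB SPL.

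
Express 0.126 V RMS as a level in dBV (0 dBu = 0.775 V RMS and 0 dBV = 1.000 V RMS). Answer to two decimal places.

dBV = 20·log₁₀(V / 1.000 V).
20·log₁₀(0.126/1.000) = -17.99 dBV.

-17.99 dBV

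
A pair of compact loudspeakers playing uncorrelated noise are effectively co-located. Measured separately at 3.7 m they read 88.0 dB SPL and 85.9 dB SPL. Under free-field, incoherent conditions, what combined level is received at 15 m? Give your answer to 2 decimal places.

Combined at 3.7 m: 10·log₁₀(10^(88.0/10)+10^(85.9/10)) = 90.086 dB SPL.
Then apply −20·log₁₀(15/3.7) = -12.158 dB → 77.93 dB SPL.

77.93 dB SPL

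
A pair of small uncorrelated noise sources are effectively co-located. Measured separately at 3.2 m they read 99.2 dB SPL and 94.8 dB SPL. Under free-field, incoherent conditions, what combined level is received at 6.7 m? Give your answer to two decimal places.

Combined at 3.2 m: 10·log₁₀(10^(99.2/10)+10^(94.8/10)) = 100.545 dB SPL.
Then apply −20·log₁₀(6.7/3.2) = -6.418 dB → 94.13 dB SPL.

94.13 dB SPL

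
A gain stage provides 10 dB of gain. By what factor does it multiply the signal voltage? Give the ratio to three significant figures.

Voltage ratio = 10^(dB/20).
10^(10/20) = 10^(0.5000) = 3.16.

3.16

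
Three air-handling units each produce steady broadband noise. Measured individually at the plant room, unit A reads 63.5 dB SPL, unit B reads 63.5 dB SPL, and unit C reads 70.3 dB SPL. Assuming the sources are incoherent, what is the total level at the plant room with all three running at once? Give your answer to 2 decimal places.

Add the sources as powers (linear), then convert back to dB:
L_total = 10·log₁₀(10^(63.5/10) + 10^(63.5/10) + 10^(70.3/10)) = 10·log₁₀(15190000) = 71.82 dB SPL.

71.82 dB SPL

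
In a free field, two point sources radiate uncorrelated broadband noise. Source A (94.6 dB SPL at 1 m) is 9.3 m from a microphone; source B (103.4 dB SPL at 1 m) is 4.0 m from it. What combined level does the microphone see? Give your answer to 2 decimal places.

At the listener: L_A = 94.6 − 20·log₁₀(9.3) = 75.230 dB; L_B = 103.4 − 20·log₁₀(4.0) = 91.359 dB.
Combined: 10·log₁₀(10^(75.230/10)+10^(91.359/10)) = 91.46 dB SPL.

91.46 dB SPL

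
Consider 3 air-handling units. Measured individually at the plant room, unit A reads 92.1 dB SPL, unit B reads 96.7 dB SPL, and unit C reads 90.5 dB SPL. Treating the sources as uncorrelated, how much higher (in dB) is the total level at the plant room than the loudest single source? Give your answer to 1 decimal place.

Add the sources as powers (linear), then convert back to dB:
L_total = 10·log₁₀(10^(92.1/10) + 10^(96.7/10) + 10^(90.5/10)) = 98.70 dB SPL.
Excess over the loudest (96.7 dB): 98.70 − 96.7 = 2.0 dB.

2.0 dB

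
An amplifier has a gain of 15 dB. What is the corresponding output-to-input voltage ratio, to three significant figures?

Voltage ratio = 10^(dB/20).
10^(15/20) = 10^(0.7500) = 5.62.

5.62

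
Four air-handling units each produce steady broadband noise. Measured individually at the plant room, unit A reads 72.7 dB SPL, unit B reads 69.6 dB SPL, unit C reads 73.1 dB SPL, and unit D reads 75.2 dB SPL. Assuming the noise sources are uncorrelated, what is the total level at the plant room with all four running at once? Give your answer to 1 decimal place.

Add the sources as powers (linear), then convert back to dB:
L_total = 10·log₁₀(10^(72.7/10) + 10^(69.6/10) + 10^(73.1/10) + 10^(75.2/10)) = 10·log₁₀(81270000) = 79.1 dB SPL.

79.1 dB SPL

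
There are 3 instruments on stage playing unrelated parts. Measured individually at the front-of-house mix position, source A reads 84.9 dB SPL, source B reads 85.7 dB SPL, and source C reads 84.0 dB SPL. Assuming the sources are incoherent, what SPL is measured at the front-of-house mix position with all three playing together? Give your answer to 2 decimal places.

89.69 dB SPL

Add the sources as powers (linear), then convert back to dB:
L_total = 10·log₁₀(10^(84.9/10) + 10^(85.7/10) + 10^(84.0/10)) = 10·log₁₀(931800000) = 89.69 dB SPL.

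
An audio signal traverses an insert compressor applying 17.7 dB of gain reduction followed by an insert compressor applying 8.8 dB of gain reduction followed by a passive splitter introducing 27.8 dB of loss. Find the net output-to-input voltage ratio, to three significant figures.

Net gain = (−17.7) + (−8.8) + (−27.8) = -54.3 dB.
Voltage ratio = 10^(-54.3/20) = 0.00193.

0.00193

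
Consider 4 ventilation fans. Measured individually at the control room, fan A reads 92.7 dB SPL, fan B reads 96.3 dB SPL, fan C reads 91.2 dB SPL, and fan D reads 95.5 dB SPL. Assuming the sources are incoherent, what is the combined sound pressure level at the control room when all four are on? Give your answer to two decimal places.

100.41 dB SPL

Uncorrelated sources add in intensity (power), not in dB.
L_total = 10·log₁₀(10^(92.7/10) + 10^(96.3/10) + 10^(91.2/10) + 10^(95.5/10)) = 10·log₁₀(10994000000) = 100.41 dB SPL.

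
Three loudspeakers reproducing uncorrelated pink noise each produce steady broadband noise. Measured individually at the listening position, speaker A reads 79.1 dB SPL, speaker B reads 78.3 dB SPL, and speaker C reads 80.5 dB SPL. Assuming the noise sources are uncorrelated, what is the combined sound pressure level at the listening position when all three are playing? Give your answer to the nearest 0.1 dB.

Uncorrelated sources add in intensity (power), not in dB.
L_total = 10·log₁₀(10^(79.1/10) + 10^(78.3/10) + 10^(80.5/10)) = 10·log₁₀(261100000) = 84.2 dB SPL.

84.2 dB SPL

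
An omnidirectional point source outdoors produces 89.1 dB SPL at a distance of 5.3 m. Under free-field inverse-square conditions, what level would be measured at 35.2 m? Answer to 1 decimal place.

Inverse-square spreading gives ΔL = −20·log₁₀(d₂/d₁).
ΔL = −20·log₁₀(35.2/5.3) = -16.45 dB, so L₂ = 89.1 + (-16.45) = 72.7 dB SPL.

72.7 dB SPL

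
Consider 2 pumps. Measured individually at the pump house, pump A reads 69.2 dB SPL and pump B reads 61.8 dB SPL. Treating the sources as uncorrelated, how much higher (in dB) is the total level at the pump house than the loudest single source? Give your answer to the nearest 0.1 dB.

Add the sources as powers (linear), then convert back to dB:
L_total = 10·log₁₀(10^(69.2/10) + 10^(61.8/10)) = 69.93 dB SPL.
Excess over the loudest (69.2 dB): 69.93 − 69.2 = 0.7 dB.

0.7 dB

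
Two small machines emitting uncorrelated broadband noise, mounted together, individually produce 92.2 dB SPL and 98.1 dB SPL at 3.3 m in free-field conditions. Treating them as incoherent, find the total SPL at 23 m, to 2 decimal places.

82.23 dB SPL

Combined at 3.3 m: 10·log₁₀(10^(92.2/10)+10^(98.1/10)) = 99.093 dB SPL.
Then apply −20·log₁₀(23/3.3) = -16.864 dB → 82.23 dB SPL.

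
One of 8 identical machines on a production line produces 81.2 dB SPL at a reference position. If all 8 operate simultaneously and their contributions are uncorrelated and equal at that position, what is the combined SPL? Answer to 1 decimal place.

8 equal incoherent sources raise the level by 10·log₁₀(8) = 9.03 dB.
L_total = 81.2 + 9.03 = 90.2 dB SPL.

90.2 dB SPL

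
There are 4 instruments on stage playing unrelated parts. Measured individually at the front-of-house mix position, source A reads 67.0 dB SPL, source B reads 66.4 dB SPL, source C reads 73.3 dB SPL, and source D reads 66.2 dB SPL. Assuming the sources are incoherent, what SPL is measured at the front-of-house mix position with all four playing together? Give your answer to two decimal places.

Uncorrelated sources add in intensity (power), not in dB.
L_total = 10·log₁₀(10^(67.0/10) + 10^(66.4/10) + 10^(73.3/10) + 10^(66.2/10)) = 10·log₁₀(34930000) = 75.43 dB SPL.

75.43 dB SPL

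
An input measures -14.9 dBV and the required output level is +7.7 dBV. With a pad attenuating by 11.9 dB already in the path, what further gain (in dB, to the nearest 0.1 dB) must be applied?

The required make-up gain is the shortfall in the dB sum.
G = +7.7 − (-14.9) + 11.9 = 34.5 dB.

34.5 dB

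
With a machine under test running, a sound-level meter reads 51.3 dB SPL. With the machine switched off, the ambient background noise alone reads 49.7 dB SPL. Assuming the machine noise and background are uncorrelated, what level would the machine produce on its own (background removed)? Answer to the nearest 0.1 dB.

Remove the background by subtracting linear intensities:
L_src = 10·log₁₀(10^(51.3/10) − 10^(49.7/10)) = 10·log₁₀(41570) = 46.2 dB SPL.

46.2 dB SPL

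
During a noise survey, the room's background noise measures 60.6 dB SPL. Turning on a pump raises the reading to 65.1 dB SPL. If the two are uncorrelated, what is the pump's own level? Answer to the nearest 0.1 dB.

63.2 dB SPL

Remove the background by subtracting linear intensities:
L_src = 10·log₁₀(10^(65.1/10) − 10^(60.6/10)) = 10·log₁₀(2088000) = 63.2 dB SPL.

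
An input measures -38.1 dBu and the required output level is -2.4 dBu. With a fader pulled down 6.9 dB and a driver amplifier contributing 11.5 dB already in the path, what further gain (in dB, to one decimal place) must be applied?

31.1 dB

The required make-up gain is the shortfall in the dB sum.
G = -2.4 − (-38.1) + 6.9 − 11.5 = 31.1 dB.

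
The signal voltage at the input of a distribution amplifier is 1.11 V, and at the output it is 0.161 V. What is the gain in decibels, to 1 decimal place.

-16.8 dB

For a voltage ratio, dB = 20·log₁₀(V₂/V₁).
20·log₁₀(0.161/1.11) = 20·log₁₀(0.1450) = -16.8 dB.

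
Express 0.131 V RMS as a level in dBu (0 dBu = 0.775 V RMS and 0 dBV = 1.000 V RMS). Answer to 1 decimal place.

-15.4 dBu

dBu = 20·log₁₀(V / 0.775 V).
20·log₁₀(0.131/0.775) = -15.4 dBu.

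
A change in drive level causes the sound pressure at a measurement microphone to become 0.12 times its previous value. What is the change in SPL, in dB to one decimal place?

-18.4 dB

SPL change from a pressure ratio uses the 20·log₁₀ form:
20·log₁₀(0.12) = -18.4 dB.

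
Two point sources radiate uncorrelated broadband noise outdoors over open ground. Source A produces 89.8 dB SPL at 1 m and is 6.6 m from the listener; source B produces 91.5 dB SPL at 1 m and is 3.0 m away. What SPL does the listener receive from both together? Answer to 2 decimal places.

82.53 dB SPL

At the listener: L_A = 89.8 − 20·log₁₀(6.6) = 73.409 dB; L_B = 91.5 − 20·log₁₀(3.0) = 81.958 dB.
Combined: 10·log₁₀(10^(73.409/10)+10^(81.958/10)) = 82.53 dB SPL.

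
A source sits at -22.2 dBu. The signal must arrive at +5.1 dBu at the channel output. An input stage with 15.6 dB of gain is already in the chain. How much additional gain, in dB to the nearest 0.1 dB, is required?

11.7 dB

The required make-up gain is the shortfall in the dB sum.
G = +5.1 − (-22.2) − 15.6 = 11.7 dB.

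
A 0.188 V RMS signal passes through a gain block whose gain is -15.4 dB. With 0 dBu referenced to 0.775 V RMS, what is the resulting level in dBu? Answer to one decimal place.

Input level: 20·log₁₀(0.188/0.775) = -12.30 dBu.
Output: -12.30 − 15.4 = -27.7 dBu.

-27.7 dBu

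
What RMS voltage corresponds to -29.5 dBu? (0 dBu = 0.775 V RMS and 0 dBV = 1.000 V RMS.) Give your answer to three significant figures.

0.0260 V

V = 0.775 V × 10^(-29.5/20).
= 0.775 × 0.03350 = 0.0260 V.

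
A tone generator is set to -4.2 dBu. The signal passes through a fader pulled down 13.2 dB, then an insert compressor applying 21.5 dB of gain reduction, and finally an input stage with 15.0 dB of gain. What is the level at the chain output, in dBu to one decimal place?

Cascaded gains and losses add directly in dB.
-4.2 − 13.2 − 21.5 + 15.0 = -23.9 dBu.

-23.9 dBu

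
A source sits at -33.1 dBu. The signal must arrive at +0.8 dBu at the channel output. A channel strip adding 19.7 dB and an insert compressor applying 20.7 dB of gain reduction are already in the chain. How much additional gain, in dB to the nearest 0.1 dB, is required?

The required make-up gain is the shortfall in the dB sum.
G = +0.8 − (-33.1) − 19.7 + 20.7 = 34.9 dB.

34.9 dB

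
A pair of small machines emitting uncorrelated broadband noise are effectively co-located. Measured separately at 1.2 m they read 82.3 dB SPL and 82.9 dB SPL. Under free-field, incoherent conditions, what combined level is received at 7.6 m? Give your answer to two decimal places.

69.59 dB SPL

Combined at 1.2 m: 10·log₁₀(10^(82.3/10)+10^(82.9/10)) = 85.621 dB SPL.
Then apply −20·log₁₀(7.6/1.2) = -16.033 dB → 69.59 dB SPL.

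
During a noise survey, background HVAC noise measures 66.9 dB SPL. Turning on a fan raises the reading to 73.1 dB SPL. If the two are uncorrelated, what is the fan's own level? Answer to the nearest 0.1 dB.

71.9 dB SPL

Background correction is a power subtraction:
L_src = 10·log₁₀(10^(73.1/10) − 10^(66.9/10)) = 10·log₁₀(15520000) = 71.9 dB SPL.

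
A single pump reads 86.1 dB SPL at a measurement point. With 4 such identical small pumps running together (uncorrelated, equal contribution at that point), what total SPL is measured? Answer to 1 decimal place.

92.1 dB SPL

4 equal incoherent sources raise the level by 10·log₁₀(4) = 6.02 dB.
L_total = 86.1 + 6.02 = 92.1 dB SPL.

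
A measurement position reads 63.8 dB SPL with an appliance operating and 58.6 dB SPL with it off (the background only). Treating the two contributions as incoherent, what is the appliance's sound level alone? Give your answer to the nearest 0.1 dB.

Remove the background by subtracting linear intensities:
L_src = 10·log₁₀(10^(63.8/10) − 10^(58.6/10)) = 10·log₁₀(1674000) = 62.2 dB SPL.

62.2 dB SPL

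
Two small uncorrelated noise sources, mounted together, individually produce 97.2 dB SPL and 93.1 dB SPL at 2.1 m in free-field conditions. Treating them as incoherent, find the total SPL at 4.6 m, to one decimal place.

91.8 dB SPL

Combined at 2.1 m: 10·log₁₀(10^(97.2/10)+10^(93.1/10)) = 98.63 dB SPL.
Then apply −20·log₁₀(4.6/2.1) = -6.81 dB → 91.8 dB SPL.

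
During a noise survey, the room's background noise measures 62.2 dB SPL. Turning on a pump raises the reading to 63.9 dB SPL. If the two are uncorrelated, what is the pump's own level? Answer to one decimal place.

59.0 dB SPL

Subtract intensities: L_src = 10·log₁₀(10^(L_total/10) − 10^(L_bg/10)).
L_src = 10·log₁₀(10^(63.9/10) − 10^(62.2/10)) = 10·log₁₀(795100) = 59.0 dB SPL.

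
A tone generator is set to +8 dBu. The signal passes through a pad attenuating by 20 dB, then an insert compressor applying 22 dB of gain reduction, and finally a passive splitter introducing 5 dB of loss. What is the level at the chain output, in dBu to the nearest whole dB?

Gain stages sum in dB:
+8 − 20 − 22 − 5 = -39 dBu.

-39 dBu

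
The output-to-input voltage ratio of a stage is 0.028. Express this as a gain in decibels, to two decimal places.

-31.06 dB

For a voltage ratio, dB = 20·log₁₀(V₂/V₁).
20·log₁₀(0.028) = -31.06 dB.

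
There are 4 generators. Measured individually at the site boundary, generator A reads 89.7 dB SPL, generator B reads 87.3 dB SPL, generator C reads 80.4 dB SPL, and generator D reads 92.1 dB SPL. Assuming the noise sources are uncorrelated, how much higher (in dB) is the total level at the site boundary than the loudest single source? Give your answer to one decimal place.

3.0 dB

Uncorrelated sources add in intensity (power), not in dB.
L_total = 10·log₁₀(10^(89.7/10) + 10^(87.3/10) + 10^(80.4/10) + 10^(92.1/10)) = 95.05 dB SPL.
Excess over the loudest (92.1 dB): 95.05 − 92.1 = 3.0 dB.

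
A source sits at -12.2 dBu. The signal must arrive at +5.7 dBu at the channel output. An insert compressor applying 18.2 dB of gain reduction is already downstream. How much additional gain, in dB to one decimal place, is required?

The required make-up gain is the shortfall in the dB sum.
G = +5.7 − (-12.2) + 18.2 = 36.1 dB.

36.1 dB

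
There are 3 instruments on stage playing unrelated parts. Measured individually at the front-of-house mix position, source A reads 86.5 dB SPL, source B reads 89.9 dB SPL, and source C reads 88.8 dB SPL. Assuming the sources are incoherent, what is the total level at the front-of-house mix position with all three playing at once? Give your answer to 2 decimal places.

93.39 dB SPL

Add the sources as powers (linear), then convert back to dB:
L_total = 10·log₁₀(10^(86.5/10) + 10^(89.9/10) + 10^(88.8/10)) = 10·log₁₀(2182000000) = 93.39 dB SPL.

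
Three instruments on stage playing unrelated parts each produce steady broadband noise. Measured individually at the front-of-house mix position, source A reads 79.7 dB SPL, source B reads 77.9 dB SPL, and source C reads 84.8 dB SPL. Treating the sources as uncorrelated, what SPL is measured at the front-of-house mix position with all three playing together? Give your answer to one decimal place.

86.6 dB SPL

Incoherent sources sum as intensities:
L_total = 10·log₁₀(10^(79.7/10) + 10^(77.9/10) + 10^(84.8/10)) = 10·log₁₀(457000000) = 86.6 dB SPL.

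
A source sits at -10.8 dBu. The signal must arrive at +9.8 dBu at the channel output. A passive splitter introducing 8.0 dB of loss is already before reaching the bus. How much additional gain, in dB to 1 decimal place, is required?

The required make-up gain is the shortfall in the dB sum.
G = +9.8 − (-10.8) + 8.0 = 28.6 dB.

28.6 dB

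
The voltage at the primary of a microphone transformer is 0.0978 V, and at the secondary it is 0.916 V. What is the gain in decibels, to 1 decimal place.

For a voltage ratio, dB = 20·log₁₀(V₂/V₁).
20·log₁₀(0.916/0.0978) = 20·log₁₀(9.366) = 19.4 dB.

19.4 dB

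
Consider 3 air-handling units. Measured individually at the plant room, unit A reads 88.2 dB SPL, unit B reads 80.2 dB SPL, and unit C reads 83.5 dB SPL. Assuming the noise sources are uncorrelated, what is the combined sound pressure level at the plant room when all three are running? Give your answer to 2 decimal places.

89.95 dB SPL

Uncorrelated sources add in intensity (power), not in dB.
L_total = 10·log₁₀(10^(88.2/10) + 10^(80.2/10) + 10^(83.5/10)) = 10·log₁₀(989300000) = 89.95 dB SPL.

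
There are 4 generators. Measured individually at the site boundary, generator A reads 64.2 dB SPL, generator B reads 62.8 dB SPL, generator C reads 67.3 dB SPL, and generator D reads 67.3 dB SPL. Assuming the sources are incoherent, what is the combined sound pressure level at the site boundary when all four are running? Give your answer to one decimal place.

71.8 dB SPL

Uncorrelated sources add in intensity (power), not in dB.
L_total = 10·log₁₀(10^(64.2/10) + 10^(62.8/10) + 10^(67.3/10) + 10^(67.3/10)) = 10·log₁₀(15280000) = 71.8 dB SPL.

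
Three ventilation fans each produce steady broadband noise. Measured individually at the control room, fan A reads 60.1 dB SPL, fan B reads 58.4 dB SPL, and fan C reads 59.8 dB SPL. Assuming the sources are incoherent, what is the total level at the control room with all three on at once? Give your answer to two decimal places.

Incoherent sources sum as intensities:
L_total = 10·log₁₀(10^(60.1/10) + 10^(58.4/10) + 10^(59.8/10)) = 10·log₁₀(2670000) = 64.27 dB SPL.

64.27 dB SPL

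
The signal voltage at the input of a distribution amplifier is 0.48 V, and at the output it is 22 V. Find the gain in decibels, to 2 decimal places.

33.22 dB

Voltage ratio → dB uses the 20·log₁₀ form:
20·log₁₀(22/0.48) = 20·log₁₀(45.83) = 33.22 dB.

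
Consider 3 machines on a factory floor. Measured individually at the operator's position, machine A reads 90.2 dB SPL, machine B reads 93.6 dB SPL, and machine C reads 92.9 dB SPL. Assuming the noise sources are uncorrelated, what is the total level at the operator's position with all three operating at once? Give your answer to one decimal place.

Incoherent sources sum as intensities:
L_total = 10·log₁₀(10^(90.2/10) + 10^(93.6/10) + 10^(92.9/10)) = 10·log₁₀(5288000000) = 97.2 dB SPL.

97.2 dB SPL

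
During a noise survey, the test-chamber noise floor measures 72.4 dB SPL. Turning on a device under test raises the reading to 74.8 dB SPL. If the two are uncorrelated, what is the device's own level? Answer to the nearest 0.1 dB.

71.1 dB SPL

Subtract intensities: L_src = 10·log₁₀(10^(L_total/10) − 10^(L_bg/10)).
L_src = 10·log₁₀(10^(74.8/10) − 10^(72.4/10)) = 10·log₁₀(12820000) = 71.1 dB SPL.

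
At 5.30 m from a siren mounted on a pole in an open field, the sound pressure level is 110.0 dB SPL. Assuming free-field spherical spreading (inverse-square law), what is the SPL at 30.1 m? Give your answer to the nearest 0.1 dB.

Inverse-square spreading gives ΔL = −20·log₁₀(d₂/d₁).
ΔL = −20·log₁₀(30.1/5.30) = -15.09 dB, so L₂ = 110.0 + (-15.09) = 94.9 dB SPL.

94.9 dB SPL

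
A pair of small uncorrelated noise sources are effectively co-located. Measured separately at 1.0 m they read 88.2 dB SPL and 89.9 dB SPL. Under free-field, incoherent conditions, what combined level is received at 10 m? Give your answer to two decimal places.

Combined at 1.0 m: 10·log₁₀(10^(88.2/10)+10^(89.9/10)) = 92.143 dB SPL.
Then apply −20·log₁₀(10/1.0) = -20.000 dB → 72.14 dB SPL.

72.14 dB SPL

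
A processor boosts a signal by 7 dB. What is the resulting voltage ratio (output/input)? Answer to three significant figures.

Voltage ratio = 10^(dB/20).
10^(7/20) = 10^(0.3500) = 2.24.

2.24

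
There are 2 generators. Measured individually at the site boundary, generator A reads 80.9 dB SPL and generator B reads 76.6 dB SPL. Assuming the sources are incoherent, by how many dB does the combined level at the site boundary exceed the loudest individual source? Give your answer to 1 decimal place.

1.4 dB

Uncorrelated sources add in intensity (power), not in dB.
L_total = 10·log₁₀(10^(80.9/10) + 10^(76.6/10)) = 82.27 dB SPL.
Excess over the loudest (80.9 dB): 82.27 − 80.9 = 1.4 dB.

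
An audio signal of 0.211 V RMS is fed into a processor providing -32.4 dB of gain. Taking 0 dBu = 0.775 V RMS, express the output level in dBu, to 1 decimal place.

Input level: 20·log₁₀(0.211/0.775) = -11.30 dBu.
Output: -11.30 − 32.4 = -43.7 dBu.

-43.7 dBu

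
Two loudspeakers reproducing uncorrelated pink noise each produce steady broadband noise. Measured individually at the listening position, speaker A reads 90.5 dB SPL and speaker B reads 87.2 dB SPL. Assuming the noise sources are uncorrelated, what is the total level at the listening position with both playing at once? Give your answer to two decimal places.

92.17 dB SPL

Incoherent sources sum as intensities:
L_total = 10·log₁₀(10^(90.5/10) + 10^(87.2/10)) = 10·log₁₀(1647000000) = 92.17 dB SPL.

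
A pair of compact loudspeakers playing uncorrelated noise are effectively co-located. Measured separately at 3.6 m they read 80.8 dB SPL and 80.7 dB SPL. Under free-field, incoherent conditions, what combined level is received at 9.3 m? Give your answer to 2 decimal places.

Combined at 3.6 m: 10·log₁₀(10^(80.8/10)+10^(80.7/10)) = 83.761 dB SPL.
Then apply −20·log₁₀(9.3/3.6) = -8.244 dB → 75.52 dB SPL.

75.52 dB SPL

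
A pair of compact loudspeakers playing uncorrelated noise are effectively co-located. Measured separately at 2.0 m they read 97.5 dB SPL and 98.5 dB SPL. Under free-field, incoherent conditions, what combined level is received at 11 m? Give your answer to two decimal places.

86.23 dB SPL

Combined at 2.0 m: 10·log₁₀(10^(97.5/10)+10^(98.5/10)) = 101.039 dB SPL.
Then apply −20·log₁₀(11/2.0) = -14.807 dB → 86.23 dB SPL.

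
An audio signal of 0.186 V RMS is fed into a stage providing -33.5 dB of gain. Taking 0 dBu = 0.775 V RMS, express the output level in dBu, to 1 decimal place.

-45.9 dBu

Input level: 20·log₁₀(0.186/0.775) = -12.40 dBu.
Output: -12.40 − 33.5 = -45.9 dBu.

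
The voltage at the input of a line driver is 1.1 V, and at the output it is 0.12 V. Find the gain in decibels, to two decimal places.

-19.24 dB

Voltage is an amplitude quantity, so gain = 20·log₁₀(V_out/V_in).
20·log₁₀(0.12/1.1) = 20·log₁₀(0.1091) = -19.24 dB.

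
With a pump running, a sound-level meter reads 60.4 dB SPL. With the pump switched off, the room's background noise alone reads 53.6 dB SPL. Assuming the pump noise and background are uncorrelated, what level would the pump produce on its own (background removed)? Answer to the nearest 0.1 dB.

Remove the background by subtracting linear intensities:
L_src = 10·log₁₀(10^(60.4/10) − 10^(53.6/10)) = 10·log₁₀(867400) = 59.4 dB SPL.

59.4 dB SPL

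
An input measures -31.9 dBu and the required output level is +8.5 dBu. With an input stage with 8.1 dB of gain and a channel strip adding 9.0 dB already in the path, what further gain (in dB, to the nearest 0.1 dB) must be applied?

23.3 dB

The required make-up gain is the shortfall in the dB sum.
G = +8.5 − (-31.9) − 8.1 − 9.0 = 23.3 dB.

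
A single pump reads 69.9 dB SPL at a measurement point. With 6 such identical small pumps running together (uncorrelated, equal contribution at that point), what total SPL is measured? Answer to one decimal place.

77.7 dB SPL

6 equal incoherent sources raise the level by 10·log₁₀(6) = 7.78 dB.
L_total = 69.9 + 7.78 = 77.7 dB SPL.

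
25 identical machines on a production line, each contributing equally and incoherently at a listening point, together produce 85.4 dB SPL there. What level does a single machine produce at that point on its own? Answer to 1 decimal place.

71.4 dB SPL

25 equal incoherent sources add 10·log₁₀(25) = 13.98 dB over one source.
L_one = 85.4 − 13.98 = 71.4 dB SPL.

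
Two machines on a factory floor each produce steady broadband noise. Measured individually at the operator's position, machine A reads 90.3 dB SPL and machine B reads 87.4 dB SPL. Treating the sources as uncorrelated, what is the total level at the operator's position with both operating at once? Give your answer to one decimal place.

Add the sources as powers (linear), then convert back to dB:
L_total = 10·log₁₀(10^(90.3/10) + 10^(87.4/10)) = 10·log₁₀(1621000000) = 92.1 dB SPL.

92.1 dB SPL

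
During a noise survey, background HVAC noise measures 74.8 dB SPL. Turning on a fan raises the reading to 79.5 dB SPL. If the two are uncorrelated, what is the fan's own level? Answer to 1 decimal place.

77.7 dB SPL

Background correction is a power subtraction:
L_src = 10·log₁₀(10^(79.5/10) − 10^(74.8/10)) = 10·log₁₀(58930000) = 77.7 dB SPL.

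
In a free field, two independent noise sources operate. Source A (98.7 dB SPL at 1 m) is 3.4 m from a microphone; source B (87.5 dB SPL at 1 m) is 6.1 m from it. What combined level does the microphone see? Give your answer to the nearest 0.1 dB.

88.2 dB SPL

At the listener: L_A = 98.7 − 20·log₁₀(3.4) = 88.07 dB; L_B = 87.5 − 20·log₁₀(6.1) = 71.79 dB.
Combined: 10·log₁₀(10^(88.07/10)+10^(71.79/10)) = 88.2 dB SPL.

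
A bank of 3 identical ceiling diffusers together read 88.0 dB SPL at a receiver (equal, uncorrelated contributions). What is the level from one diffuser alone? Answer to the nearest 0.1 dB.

83.2 dB SPL

3 equal incoherent sources add 10·log₁₀(3) = 4.77 dB over one source.
L_one = 88.0 − 4.77 = 83.2 dB SPL.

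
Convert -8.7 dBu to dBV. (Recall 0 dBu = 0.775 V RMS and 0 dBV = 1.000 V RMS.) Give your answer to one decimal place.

-10.9 dBV

The offset between the scales is 20·log₁₀(0.775/1.000) = −2.214 dB.
So dBV = -8.7 − 2.214 = -10.9 dBV.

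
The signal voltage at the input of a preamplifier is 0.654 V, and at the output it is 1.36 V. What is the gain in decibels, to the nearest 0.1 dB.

Voltage is an amplitude quantity, so gain = 20·log₁₀(V_out/V_in).
20·log₁₀(1.36/0.654) = 20·log₁₀(2.080) = 6.4 dB.

6.4 dB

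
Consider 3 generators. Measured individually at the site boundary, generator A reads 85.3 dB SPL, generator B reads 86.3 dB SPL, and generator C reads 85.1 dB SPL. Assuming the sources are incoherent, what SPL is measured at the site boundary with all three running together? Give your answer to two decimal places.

Add the sources as powers (linear), then convert back to dB:
L_total = 10·log₁₀(10^(85.3/10) + 10^(86.3/10) + 10^(85.1/10)) = 10·log₁₀(1089000000) = 90.37 dB SPL.

90.37 dB SPL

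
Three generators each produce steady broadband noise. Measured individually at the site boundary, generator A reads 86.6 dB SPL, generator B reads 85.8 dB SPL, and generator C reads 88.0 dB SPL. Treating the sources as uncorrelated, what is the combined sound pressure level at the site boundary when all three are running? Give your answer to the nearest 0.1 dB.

Uncorrelated sources add in intensity (power), not in dB.
L_total = 10·log₁₀(10^(86.6/10) + 10^(85.8/10) + 10^(88.0/10)) = 10·log₁₀(1468000000) = 91.7 dB SPL.

91.7 dB SPL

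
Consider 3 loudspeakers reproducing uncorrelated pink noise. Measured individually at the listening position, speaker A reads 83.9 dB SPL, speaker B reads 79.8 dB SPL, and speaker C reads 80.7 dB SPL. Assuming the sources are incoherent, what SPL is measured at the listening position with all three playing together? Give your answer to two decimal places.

86.61 dB SPL

Add the sources as powers (linear), then convert back to dB:
L_total = 10·log₁₀(10^(83.9/10) + 10^(79.8/10) + 10^(80.7/10)) = 10·log₁₀(458500000) = 86.61 dB SPL.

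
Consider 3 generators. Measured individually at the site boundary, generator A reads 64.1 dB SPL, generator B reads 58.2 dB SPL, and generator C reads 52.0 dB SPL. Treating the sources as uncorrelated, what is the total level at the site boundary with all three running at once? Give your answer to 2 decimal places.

65.30 dB SPL

Uncorrelated sources add in intensity (power), not in dB.
L_total = 10·log₁₀(10^(64.1/10) + 10^(58.2/10) + 10^(52.0/10)) = 10·log₁₀(3390000) = 65.30 dB SPL.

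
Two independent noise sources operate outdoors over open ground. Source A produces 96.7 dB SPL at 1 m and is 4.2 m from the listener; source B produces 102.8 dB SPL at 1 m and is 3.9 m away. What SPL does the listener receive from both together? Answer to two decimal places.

At the listener: L_A = 96.7 − 20·log₁₀(4.2) = 84.235 dB; L_B = 102.8 − 20·log₁₀(3.9) = 90.979 dB.
Combined: 10·log₁₀(10^(84.235/10)+10^(90.979/10)) = 91.81 dB SPL.

91.81 dB SPL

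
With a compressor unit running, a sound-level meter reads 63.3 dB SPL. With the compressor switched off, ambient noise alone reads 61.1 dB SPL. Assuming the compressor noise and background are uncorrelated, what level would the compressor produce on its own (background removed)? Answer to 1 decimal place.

Background correction is a power subtraction:
L_src = 10·log₁₀(10^(63.3/10) − 10^(61.1/10)) = 10·log₁₀(849700) = 59.3 dB SPL.

59.3 dB SPL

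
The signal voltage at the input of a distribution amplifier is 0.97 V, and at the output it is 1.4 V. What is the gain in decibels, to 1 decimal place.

For a voltage ratio, dB = 20·log₁₀(V₂/V₁).
20·log₁₀(1.4/0.97) = 20·log₁₀(1.443) = 3.2 dB.

3.2 dB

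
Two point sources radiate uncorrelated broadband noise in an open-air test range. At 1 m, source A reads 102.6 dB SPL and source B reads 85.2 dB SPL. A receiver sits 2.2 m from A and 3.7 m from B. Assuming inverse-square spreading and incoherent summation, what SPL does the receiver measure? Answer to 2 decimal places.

At the listener: L_A = 102.6 − 20·log₁₀(2.2) = 95.752 dB; L_B = 85.2 − 20·log₁₀(3.7) = 73.836 dB.
Combined: 10·log₁₀(10^(95.752/10)+10^(73.836/10)) = 95.78 dB SPL.

95.78 dB SPL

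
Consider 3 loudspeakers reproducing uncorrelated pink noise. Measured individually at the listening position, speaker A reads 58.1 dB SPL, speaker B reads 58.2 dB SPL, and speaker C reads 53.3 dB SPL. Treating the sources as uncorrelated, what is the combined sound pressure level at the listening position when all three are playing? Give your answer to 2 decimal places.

61.82 dB SPL

Incoherent sources sum as intensities:
L_total = 10·log₁₀(10^(58.1/10) + 10^(58.2/10) + 10^(53.3/10)) = 10·log₁₀(1520000) = 61.82 dB SPL.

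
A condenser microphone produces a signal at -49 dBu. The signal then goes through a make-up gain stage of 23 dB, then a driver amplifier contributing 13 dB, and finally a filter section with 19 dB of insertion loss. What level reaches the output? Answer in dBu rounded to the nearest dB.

-32 dBu

Cascaded gains and losses add directly in dB.
-49 + 23 + 13 − 19 = -32 dBu.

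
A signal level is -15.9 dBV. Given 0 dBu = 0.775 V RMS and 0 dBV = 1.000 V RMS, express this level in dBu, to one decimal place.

The offset between the scales is 20·log₁₀(0.775/1.000) = −2.214 dB.
So dBu = -15.9 + 2.214 = -13.7 dBu.

-13.7 dBu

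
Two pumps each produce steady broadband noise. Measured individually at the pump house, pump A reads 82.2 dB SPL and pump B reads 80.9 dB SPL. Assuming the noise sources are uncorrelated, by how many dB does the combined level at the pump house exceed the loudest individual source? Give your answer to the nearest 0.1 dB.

2.4 dB

Add the sources as powers (linear), then convert back to dB:
L_total = 10·log₁₀(10^(82.2/10) + 10^(80.9/10)) = 84.61 dB SPL.
Excess over the loudest (82.2 dB): 84.61 − 82.2 = 2.4 dB.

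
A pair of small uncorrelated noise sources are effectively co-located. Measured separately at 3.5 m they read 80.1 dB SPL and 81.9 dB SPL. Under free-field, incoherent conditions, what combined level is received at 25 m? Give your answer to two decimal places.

Combined at 3.5 m: 10·log₁₀(10^(80.1/10)+10^(81.9/10)) = 84.103 dB SPL.
Then apply −20·log₁₀(25/3.5) = -17.077 dB → 67.03 dB SPL.

67.03 dB SPL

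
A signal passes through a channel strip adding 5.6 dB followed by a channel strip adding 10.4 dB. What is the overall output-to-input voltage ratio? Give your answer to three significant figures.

6.31

Net gain = 5.6 + 10.4 = 16.0 dB.
Voltage ratio = 10^(16.0/20) = 6.31.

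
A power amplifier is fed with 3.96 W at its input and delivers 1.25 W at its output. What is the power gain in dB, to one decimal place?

-5.0 dB

Power ratio → dB uses the 10·log₁₀ form:
10·log₁₀(1.25/3.96) = 10·log₁₀(0.3157) = -5.0 dB.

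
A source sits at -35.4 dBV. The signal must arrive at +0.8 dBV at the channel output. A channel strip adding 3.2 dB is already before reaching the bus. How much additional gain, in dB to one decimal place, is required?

The required make-up gain is the shortfall in the dB sum.
G = +0.8 − (-35.4) − 3.2 = 33.0 dB.

33.0 dB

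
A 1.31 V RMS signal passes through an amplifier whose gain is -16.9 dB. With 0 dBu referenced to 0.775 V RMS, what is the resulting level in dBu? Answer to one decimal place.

-12.3 dBu

Input level: 20·log₁₀(1.31/0.775) = 4.56 dBu.
Output: 4.56 − 16.9 = -12.3 dBu.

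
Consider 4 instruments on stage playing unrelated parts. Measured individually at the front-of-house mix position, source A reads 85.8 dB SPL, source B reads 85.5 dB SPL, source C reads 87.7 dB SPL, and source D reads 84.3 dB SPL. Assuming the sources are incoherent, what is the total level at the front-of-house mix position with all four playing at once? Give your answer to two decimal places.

Add the sources as powers (linear), then convert back to dB:
L_total = 10·log₁₀(10^(85.8/10) + 10^(85.5/10) + 10^(87.7/10) + 10^(84.3/10)) = 10·log₁₀(1593000000) = 92.02 dB SPL.

92.02 dB SPL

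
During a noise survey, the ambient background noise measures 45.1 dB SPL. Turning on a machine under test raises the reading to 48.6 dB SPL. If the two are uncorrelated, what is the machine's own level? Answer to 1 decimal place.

Remove the background by subtracting linear intensities:
L_src = 10·log₁₀(10^(48.6/10) − 10^(45.1/10)) = 10·log₁₀(40080) = 46.0 dB SPL.

46.0 dB SPL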